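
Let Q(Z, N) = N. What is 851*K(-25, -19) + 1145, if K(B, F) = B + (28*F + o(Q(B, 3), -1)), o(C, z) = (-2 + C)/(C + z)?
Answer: -944873/2 ≈ -4.7244e+5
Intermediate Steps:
o(C, z) = (-2 + C)/(C + z)
K(B, F) = ½ + B + 28*F (K(B, F) = B + (28*F + (-2 + 3)/(3 - 1)) = B + (28*F + 1/2) = B + (28*F + (½)*1) = B + (28*F + ½) = B + (½ + 28*F) = ½ + B + 28*F)
851*K(-25, -19) + 1145 = 851*(½ - 25 + 28*(-19)) + 1145 = 851*(½ - 25 - 532) + 1145 = 851*(-1113/2) + 1145 = -947163/2 + 1145 = -944873/2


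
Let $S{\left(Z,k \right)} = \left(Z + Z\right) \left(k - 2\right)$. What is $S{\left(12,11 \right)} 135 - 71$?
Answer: $29089$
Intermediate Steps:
$S{\left(Z,k \right)} = 2 Z \left(-2 + k\right)$
$S{\left(12,11 \right)} 135 - 71 = 2 \cdot 12 \left(-2 + 11\right) 135 - 71 = 2 \cdot 12 \cdot 9 \cdot 135 - 71 = 216 \cdot 135 - 71 = 29160 - 71 = 29089$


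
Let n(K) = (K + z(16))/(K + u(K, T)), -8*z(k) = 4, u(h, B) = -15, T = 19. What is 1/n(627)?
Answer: 1224/1253 ≈ 0.97686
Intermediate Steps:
z(k) = -½ (z(k) = -⅛*4 = -½)
n(K) = (-½ + K)/(-15 + K) (n(K) = (K - ½)/(K - 15) = (-½ + K)/(-15 + K))
1/n(627) = 1/((-½ + 627)/(-15 + 627)) = 1/((1253/2)/612) = 1/((1/612)*(1253/2)) = 1/(1253/1224) = 1224/1253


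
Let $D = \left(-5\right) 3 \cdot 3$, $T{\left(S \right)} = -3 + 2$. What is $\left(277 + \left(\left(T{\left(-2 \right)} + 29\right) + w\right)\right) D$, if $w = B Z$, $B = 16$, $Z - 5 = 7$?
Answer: $-22365$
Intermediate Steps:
$T{\left(S \right)} = -1$
$Z = 12$ ($Z = 5 + 7 = 12$)
$D = -45$ ($D = \left(-15\right) 3 = -45$)
$w = 192$ ($w = 16 \cdot 12 = 192$)
$\left(277 + \left(\left(T{\left(-2 \right)} + 29\right) + w\right)\right) D = \left(277 + \left(\left(-1 + 29\right) + 192\right)\right) \left(-45\right) = \left(277 + \left(28 + 192\right)\right) \left(-45\right) = \left(277 + 220\right) \left(-45\right) = 497 \left(-45\right) = -22365$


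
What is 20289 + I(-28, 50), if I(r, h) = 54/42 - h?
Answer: 141682/7 ≈ 20240.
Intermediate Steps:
I(r, h) = 9/7 - h (I(r, h) = 54*(1/42) - h = 9/7 - h)
20289 + I(-28, 50) = 20289 + (9/7 - 1*50) = 20289 + (9/7 - 50) = 20289 - 341/7 = 141682/7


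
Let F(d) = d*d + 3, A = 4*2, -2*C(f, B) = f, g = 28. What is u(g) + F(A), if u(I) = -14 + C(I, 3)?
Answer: 39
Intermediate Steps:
C(f, B) = -f/2
u(I) = -14 - I/2
A = 8
F(d) = 3 + d² (F(d) = d² + 3 = 3 + d²)
u(g) + F(A) = (-14 - ½*28) + (3 + 8²) = (-14 - 14) + (3 + 64) = -28 + 67 = 39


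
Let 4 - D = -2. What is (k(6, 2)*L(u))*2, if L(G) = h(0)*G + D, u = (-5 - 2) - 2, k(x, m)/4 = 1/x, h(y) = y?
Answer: 8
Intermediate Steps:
D = 6 (D = 4 - 1*(-2) = 4 + 2 = 6)
k(x, m) = 4/x
u = -9 (u = -7 - 2 = -9)
L(G) = 6 (L(G) = 0*G + 6 = 0 + 6 = 6)
(k(6, 2)*L(u))*2 = ((4/6)*6)*2 = ((4*(⅙))*6)*2 = ((⅔)*6)*2 = 4*2 = 8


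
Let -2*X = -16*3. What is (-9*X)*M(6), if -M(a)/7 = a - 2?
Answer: 6048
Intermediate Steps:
M(a) = 14 - 7*a (M(a) = -7*(a - 2) = -7*(-2 + a) = 14 - 7*a)
X = 24 (X = -(-8)*3 = -½*(-48) = 24)
(-9*X)*M(6) = (-9*24)*(14 - 7*6) = -216*(14 - 42) = -216*(-28) = 6048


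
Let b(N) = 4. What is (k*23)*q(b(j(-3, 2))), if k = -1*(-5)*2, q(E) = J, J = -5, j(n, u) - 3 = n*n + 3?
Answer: -1150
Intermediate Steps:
j(n, u) = 6 + n² (j(n, u) = 3 + (n*n + 3) = 3 + (n² + 3) = 3 + (3 + n²) = 6 + n²)
q(E) = -5
k = 10 (k = 5*2 = 10)
(k*23)*q(b(j(-3, 2))) = (10*23)*(-5) = 230*(-5) = -1150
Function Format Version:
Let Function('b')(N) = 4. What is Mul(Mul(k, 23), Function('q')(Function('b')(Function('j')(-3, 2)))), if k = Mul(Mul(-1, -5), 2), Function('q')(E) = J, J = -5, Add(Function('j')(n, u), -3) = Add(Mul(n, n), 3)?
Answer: -1150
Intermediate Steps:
Function('j')(n, u) = Add(6, Pow(n, 2)) (Function('j')(n, u) = Add(3, Add(Mul(n, n), 3)) = Add(3, Add(Pow(n, 2), 3)) = Add(3, Add(3, Pow(n, 2))) = Add(6, Pow(n, 2)))
Function('q')(E) = -5
k = 10 (k = Mul(5, 2) = 10)
Mul(Mul(k, 23), Function('q')(Function('b')(Function('j')(-3, 2)))) = Mul(Mul(10, 23), -5) = Mul(230, -5) = -1150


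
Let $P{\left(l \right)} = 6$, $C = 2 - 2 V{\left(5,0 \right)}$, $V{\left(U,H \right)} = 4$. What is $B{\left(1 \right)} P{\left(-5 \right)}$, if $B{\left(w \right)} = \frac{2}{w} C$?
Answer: $-72$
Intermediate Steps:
$C = -6$ ($C = 2 - 8 = -6$)
$B{\left(w \right)} = - \frac{12}{w}$ ($B{\left(w \right)} = \frac{2}{w} \left(-6\right) = - \frac{12}{w}$)
$B{\left(1 \right)} P{\left(-5 \right)} = - \frac{12}{1} \cdot 6 = \left(-12\right) 1 \cdot 6 = \left(-12\right) 6 = -72$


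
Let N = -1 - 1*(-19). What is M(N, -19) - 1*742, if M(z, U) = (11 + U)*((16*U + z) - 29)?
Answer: 1778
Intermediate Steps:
N = 18 (N = -1 + 19 = 18)
M(z, U) = (11 + U)*(-29 + z + 16*U) (M(z, U) = (11 + U)*((z + 16*U) - 29) = (11 + U)*(-29 + z + 16*U))
M(N, -19) - 1*742 = (-319 + 11*18 + 16*(-19)**2 + 147*(-19) - 19*18) - 1*742 = (-319 + 198 + 16*361 - 2793 - 342) - 742 = (-319 + 198 + 5776 - 2793 - 342) - 742 = 2520 - 742 = 1778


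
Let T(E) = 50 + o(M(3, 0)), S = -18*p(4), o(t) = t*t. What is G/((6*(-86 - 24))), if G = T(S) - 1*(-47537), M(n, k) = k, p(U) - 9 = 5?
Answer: -47587/660 ≈ -72.102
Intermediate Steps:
p(U) = 14 (p(U) = 9 + 5 = 14)
o(t) = t²
S = -252 (S = -18*14 = -252)
T(E) = 50 (T(E) = 50 + 0² = 50 + 0 = 50)
G = 47587 (G = 50 - 1*(-47537) = 50 + 47537 = 47587)
G/((6*(-86 - 24))) = 47587/((6*(-86 - 24))) = 47587/((6*(-110))) = 47587/(-660) = 47587*(-1/660) = -47587/660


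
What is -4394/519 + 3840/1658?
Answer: -2646146/430251 ≈ -6.1502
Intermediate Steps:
-4394/519 + 3840/1658 = -4394*1/519 + 3840*(1/1658) = -4394/519 + 1920/829 = -2646146/430251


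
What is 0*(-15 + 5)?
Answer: 0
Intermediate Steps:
0*(-15 + 5) = 0*(-10) = 0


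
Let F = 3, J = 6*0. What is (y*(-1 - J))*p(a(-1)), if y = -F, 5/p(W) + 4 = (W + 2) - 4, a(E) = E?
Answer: -15/7 ≈ -2.1429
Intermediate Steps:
J = 0
p(W) = 5/(-6 + W) (p(W) = 5/(-4 + ((W + 2) - 4)) = 5/(-4 + ((2 + W) - 4)) = 5/(-4 + (-2 + W)) = 5/(-6 + W))
y = -3 (y = -1*3 = -3)
(y*(-1 - J))*p(a(-1)) = (-3*(-1 - 1*0))*(5/(-6 - 1)) = (-3*(-1 + 0))*(5/(-7)) = (-3*(-1))*(5*(-⅐)) = 3*(-5/7) = -15/7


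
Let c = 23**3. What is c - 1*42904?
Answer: -30737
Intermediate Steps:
c = 12167
c - 1*42904 = 12167 - 1*42904 = 12167 - 42904 = -30737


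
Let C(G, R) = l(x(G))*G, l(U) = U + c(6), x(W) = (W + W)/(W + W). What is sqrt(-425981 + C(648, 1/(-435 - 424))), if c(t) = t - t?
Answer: I*sqrt(425333) ≈ 652.18*I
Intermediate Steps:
c(t) = 0
x(W) = 1 (x(W) = (2*W)/((2*W)) = (2*W)*(1/(2*W)) = 1)
l(U) = U (l(U) = U + 0 = U)
C(G, R) = G (C(G, R) = 1*G = G)
sqrt(-425981 + C(648, 1/(-435 - 424))) = sqrt(-425981 + 648) = sqrt(-425333) = I*sqrt(425333)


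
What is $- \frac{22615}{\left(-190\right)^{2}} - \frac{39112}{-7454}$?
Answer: $\frac{124337099}{26908940} \approx 4.6207$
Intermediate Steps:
$- \frac{22615}{\left(-190\right)^{2}} - \frac{39112}{-7454} = - \frac{22615}{36100} - - \frac{19556}{3727} = \left(-22615\right) \frac{1}{36100} + \frac{19556}{3727} = - \frac{4523}{7220} + \frac{19556}{3727} = \frac{124337099}{26908940}$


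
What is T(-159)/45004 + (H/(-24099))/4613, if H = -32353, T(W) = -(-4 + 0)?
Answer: 475172290/1250758897437 ≈ 0.00037991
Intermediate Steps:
T(W) = 4 (T(W) = -1*(-4) = 4)
T(-159)/45004 + (H/(-24099))/4613 = 4/45004 - 32353/(-24099)/4613 = 4*(1/45004) - 32353*(-1/24099)*(1/4613) = 1/11251 + (32353/24099)*(1/4613) = 1/11251 + 32353/111168687 = 475172290/1250758897437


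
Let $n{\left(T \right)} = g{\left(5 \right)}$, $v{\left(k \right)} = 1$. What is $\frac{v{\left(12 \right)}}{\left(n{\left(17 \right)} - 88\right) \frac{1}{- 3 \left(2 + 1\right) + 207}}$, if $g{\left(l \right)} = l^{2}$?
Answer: $- \frac{22}{7} \approx -3.1429$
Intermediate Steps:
$n{\left(T \right)} = 25$ ($n{\left(T \right)} = 5^{2} = 25$)
$\frac{v{\left(12 \right)}}{\left(n{\left(17 \right)} - 88\right) \frac{1}{- 3 \left(2 + 1\right) + 207}} = 1 \frac{1}{\left(25 - 88\right) \frac{1}{- 3 \left(2 + 1\right) + 207}} = 1 \frac{1}{\left(-63\right) \frac{1}{\left(-3\right) 3 + 207}} = 1 \frac{1}{\left(-63\right) \frac{1}{-9 + 207}} = 1 \frac{1}{\left(-63\right) \frac{1}{198}} = 1 \frac{1}{- \frac{7}{22}} = 1 \left(- \frac{22}{7}\right) = - \frac{22}{7}$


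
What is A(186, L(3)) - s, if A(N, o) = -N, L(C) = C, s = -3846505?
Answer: 3846319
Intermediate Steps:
A(186, L(3)) - s = -1*186 - 1*(-3846505) = -186 + 3846505 = 3846319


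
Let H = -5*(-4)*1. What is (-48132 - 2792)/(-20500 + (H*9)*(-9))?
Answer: 12731/5530 ≈ 2.3022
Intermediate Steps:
H = 20 (H = 20*1 = 20)
(-48132 - 2792)/(-20500 + (H*9)*(-9)) = (-48132 - 2792)/(-20500 + (20*9)*(-9)) = -50924/(-20500 + 180*(-9)) = -50924/(-20500 - 1620) = -50924/(-22120) = -50924*(-1/22120) = 12731/5530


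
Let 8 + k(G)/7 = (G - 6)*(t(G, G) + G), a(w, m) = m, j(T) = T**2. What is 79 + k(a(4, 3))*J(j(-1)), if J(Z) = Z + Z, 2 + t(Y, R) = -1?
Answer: -33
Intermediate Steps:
t(Y, R) = -3 (t(Y, R) = -2 - 1 = -3)
k(G) = -56 + 7*(-6 + G)*(-3 + G) (k(G) = -56 + 7*((G - 6)*(-3 + G)) = -56 + 7*((-6 + G)*(-3 + G)) = -56 + 7*(-6 + G)*(-3 + G))
J(Z) = 2*Z
79 + k(a(4, 3))*J(j(-1)) = 79 + (70 - 63*3 + 7*3**2)*(2*(-1)**2) = 79 + (70 - 189 + 7*9)*(2*1) = 79 + (70 - 189 + 63)*2 = 79 - 56*2 = 79 - 112 = -33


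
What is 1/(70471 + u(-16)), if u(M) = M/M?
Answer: 1/70472 ≈ 1.4190e-5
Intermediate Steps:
u(M) = 1
1/(70471 + u(-16)) = 1/(70471 + 1) = 1/70472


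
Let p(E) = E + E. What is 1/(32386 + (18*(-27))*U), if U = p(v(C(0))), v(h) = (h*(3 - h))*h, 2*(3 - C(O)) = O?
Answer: 1/32386 ≈ 3.0878e-5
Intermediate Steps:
C(O) = 3 - O/2
v(h) = h²*(3 - h)
p(E) = 2*E
U = 0 (U = 2*((3 - ½*0)²*(3 - (3 - ½*0))) = 2*((3 + 0)²*(3 - (3 + 0))) = 2*(3²*(3 - 1*3)) = 2*(9*(3 - 3)) = 2*(9*0) = 2*0 = 0)
1/(32386 + (18*(-27))*U) = 1/(32386 + (18*(-27))*0) = 1/(32386 - 486*0) = 1/(32386 + 0) = 1/32386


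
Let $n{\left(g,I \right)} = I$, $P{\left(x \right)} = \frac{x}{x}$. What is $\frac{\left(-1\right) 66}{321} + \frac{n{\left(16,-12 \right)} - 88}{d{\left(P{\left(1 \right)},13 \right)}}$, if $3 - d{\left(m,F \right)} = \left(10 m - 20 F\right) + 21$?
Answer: $- \frac{3951}{6206} \approx -0.63664$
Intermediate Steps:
$P{\left(x \right)} = 1$
$d{\left(m,F \right)} = -18 - 10 m + 20 F$ ($d{\left(m,F \right)} = 3 - \left(\left(10 m - 20 F\right) + 21\right) = 3 - \left(\left(- 20 F + 10 m\right) + 21\right) = 3 - \left(21 - 20 F + 10 m\right) = -18 - 10 m + 20 F$)
$\frac{\left(-1\right) 66}{321} + \frac{n{\left(16,-12 \right)} - 88}{d{\left(P{\left(1 \right)},13 \right)}} = \frac{\left(-1\right) 66}{321} + \frac{-12 - 88}{-18 - 10 + 20 \cdot 13} = \left(-66\right) \frac{1}{321} + \frac{-12 - 88}{-18 - 10 + 260} = - \frac{22}{107} - \frac{100}{232} = - \frac{22}{107} - \frac{25}{58} = - \frac{3951}{6206}$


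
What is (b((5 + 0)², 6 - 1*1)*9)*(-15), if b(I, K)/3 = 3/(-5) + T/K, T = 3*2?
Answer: -243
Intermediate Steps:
T = 6
b(I, K) = -9/5 + 18/K (b(I, K) = 3*(3/(-5) + 6/K) = 3*(3*(-⅕) + 6/K) = 3*(-⅗ + 6/K) = -9/5 + 18/K)
(b((5 + 0)², 6 - 1*1)*9)*(-15) = ((-9/5 + 18/(6 - 1*1))*9)*(-15) = ((-9/5 + 18/(6 - 1))*9)*(-15) = ((-9/5 + 18/5)*9)*(-15) = ((9/5)*9)*(-15) = (81/5)*(-15) = -243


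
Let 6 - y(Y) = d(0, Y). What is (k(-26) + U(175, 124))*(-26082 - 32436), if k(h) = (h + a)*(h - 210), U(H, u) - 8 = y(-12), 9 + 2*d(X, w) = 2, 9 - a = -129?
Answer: 1545723711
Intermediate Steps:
a = 138 (a = 9 - 1*(-129) = 9 + 129 = 138)
d(X, w) = -7/2 (d(X, w) = -9/2 + (½)*2 = -9/2 + 1 = -7/2)
y(Y) = 19/2 (y(Y) = 6 - 1*(-7/2) = 6 + 7/2 = 19/2)
U(H, u) = 35/2 (U(H, u) = 8 + 19/2 = 35/2)
k(h) = (-210 + h)*(138 + h) (k(h) = (h + 138)*(h - 210) = (138 + h)*(-210 + h) = (-210 + h)*(138 + h))
(k(-26) + U(175, 124))*(-26082 - 32436) = ((-28980 + (-26)² - 72*(-26)) + 35/2)*(-26082 - 32436) = ((-28980 + 676 + 1872) + 35/2)*(-58518) = (-26432 + 35/2)*(-58518) = -52829/2*(-58518) = 1545723711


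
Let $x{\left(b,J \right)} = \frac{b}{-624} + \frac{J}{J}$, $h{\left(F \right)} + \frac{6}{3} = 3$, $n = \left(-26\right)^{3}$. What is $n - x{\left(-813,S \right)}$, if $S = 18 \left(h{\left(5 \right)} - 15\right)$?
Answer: $- \frac{3656287}{208} \approx -17578.0$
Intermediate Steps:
$n = -17576$
$h{\left(F \right)} = 1$ ($h{\left(F \right)} = -2 + 3 = 1$)
$S = -252$ ($S = 18 \left(1 - 15\right) = 18 \left(-14\right) = -252$)
$x{\left(b,J \right)} = 1 - \frac{b}{624}$ ($x{\left(b,J \right)} = b \left(- \frac{1}{624}\right) + 1 = - \frac{b}{624} + 1 = 1 - \frac{b}{624}$)
$n - x{\left(-813,S \right)} = -17576 - \left(1 - - \frac{271}{208}\right) = -17576 - \left(1 + \frac{271}{208}\right) = -17576 - \frac{479}{208} = - \frac{3656287}{208}$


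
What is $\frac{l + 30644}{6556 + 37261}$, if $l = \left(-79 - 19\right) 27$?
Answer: $\frac{27998}{43817} \approx 0.63898$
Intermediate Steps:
$l = -2646$ ($l = \left(-98\right) 27 = -2646$)
$\frac{l + 30644}{6556 + 37261} = \frac{-2646 + 30644}{6556 + 37261} = \frac{27998}{43817}$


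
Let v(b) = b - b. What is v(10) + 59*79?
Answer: 4661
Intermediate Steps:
v(b) = 0
v(10) + 59*79 = 0 + 59*79 = 0 + 4661 = 4661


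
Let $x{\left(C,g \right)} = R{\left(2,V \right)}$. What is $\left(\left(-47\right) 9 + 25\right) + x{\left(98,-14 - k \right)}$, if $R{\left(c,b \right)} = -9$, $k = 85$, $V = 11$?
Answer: $-407$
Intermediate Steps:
$x{\left(C,g \right)} = -9$
$\left(\left(-47\right) 9 + 25\right) + x{\left(98,-14 - k \right)} = \left(\left(-47\right) 9 + 25\right) - 9 = \left(-423 + 25\right) - 9 = -398 - 9 = -407$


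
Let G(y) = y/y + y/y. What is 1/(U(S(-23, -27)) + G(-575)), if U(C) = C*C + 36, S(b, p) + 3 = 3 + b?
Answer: 1/567 ≈ 0.0017637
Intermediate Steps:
G(y) = 2 (G(y) = 1 + 1 = 2)
S(b, p) = b (S(b, p) = -3 + (3 + b) = b)
U(C) = 36 + C² (U(C) = C² + 36 = 36 + C²)
1/(U(S(-23, -27)) + G(-575)) = 1/((36 + (-23)²) + 2) = 1/((36 + 529) + 2) = 1/(565 + 2) = 1/567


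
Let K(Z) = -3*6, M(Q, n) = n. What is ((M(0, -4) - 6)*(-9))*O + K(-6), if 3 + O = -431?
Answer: -39078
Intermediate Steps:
O = -434 (O = -3 - 431 = -434)
K(Z) = -18
((M(0, -4) - 6)*(-9))*O + K(-6) = ((-4 - 6)*(-9))*(-434) - 18 = -10*(-9)*(-434) - 18 = 90*(-434) - 18 = -39060 - 18 = -39078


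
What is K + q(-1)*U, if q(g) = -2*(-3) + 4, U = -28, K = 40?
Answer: -240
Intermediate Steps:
q(g) = 10 (q(g) = 6 + 4 = 10)
K + q(-1)*U = 40 + 10*(-28) = 40 - 280 = -240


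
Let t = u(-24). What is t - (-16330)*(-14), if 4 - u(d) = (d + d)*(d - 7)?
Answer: -230104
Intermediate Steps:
u(d) = 4 - 2*d*(-7 + d) (u(d) = 4 - (d + d)*(d - 7) = 4 - 2*d*(-7 + d))
t = -1484 (t = 4 - 2*(-24)² + 14*(-24) = 4 - 2*576 - 336 = 4 - 1152 - 336 = -1484)
t - (-16330)*(-14) = -1484 - (-16330)*(-14) = -1484 - 710*322 = -1484 - 228620 = -230104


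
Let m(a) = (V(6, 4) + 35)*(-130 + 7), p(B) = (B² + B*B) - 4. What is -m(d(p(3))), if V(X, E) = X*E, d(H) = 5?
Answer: 7257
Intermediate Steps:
p(B) = -4 + 2*B² (p(B) = (B² + B²) - 4 = 2*B² - 4 = -4 + 2*B²)
V(X, E) = E*X
m(a) = -7257 (m(a) = (4*6 + 35)*(-130 + 7) = (24 + 35)*(-123) = 59*(-123) = -7257)
-m(d(p(3))) = -1*(-7257) = 7257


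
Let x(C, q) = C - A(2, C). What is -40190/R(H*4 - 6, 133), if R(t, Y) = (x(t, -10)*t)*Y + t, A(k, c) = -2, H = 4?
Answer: -4019/1597 ≈ -2.5166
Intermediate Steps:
x(C, q) = 2 + C (x(C, q) = C - 1*(-2) = C + 2 = 2 + C)
R(t, Y) = t + Y*t*(2 + t) (R(t, Y) = ((2 + t)*t)*Y + t = (t*(2 + t))*Y + t = Y*t*(2 + t) + t = t + Y*t*(2 + t))
-40190/R(H*4 - 6, 133) = -40190*1/((1 + 133*(2 + (4*4 - 6)))*(4*4 - 6)) = -40190*1/((1 + 133*(2 + (16 - 6)))*(16 - 6)) = -40190*1/(10*(1 + 133*(2 + 10))) = -40190*1/(10*(1 + 133*12)) = -40190*1/(10*(1 + 1596)) = -40190/(10*1597) = -40190/15970 = -40190*1/15970 = -4019/1597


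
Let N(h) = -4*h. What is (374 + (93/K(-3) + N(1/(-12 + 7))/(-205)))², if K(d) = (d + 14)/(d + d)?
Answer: 13284975260736/127125625 ≈ 1.0450e+5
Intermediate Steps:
K(d) = (14 + d)/(2*d) (K(d) = (14 + d)/((2*d)) = (14 + d)*(1/(2*d)) = (14 + d)/(2*d))
(374 + (93/K(-3) + N(1/(-12 + 7))/(-205)))² = (374 + (93/(((½)*(14 - 3)/(-3))) - 4/(-12 + 7)/(-205)))² = (374 + (93/(((½)*(-⅓)*11)) - 4/(-5)*(-1/205)))² = (374 + (93/(-11/6) - 4*(-⅕)*(-1/205)))² = (374 + (93*(-6/11) + (⅘)*(-1/205)))² = (374 + (-558/11 - 4/1025))² = (374 - 571994/11275)² = (3644856/11275)² = 13284975260736/127125625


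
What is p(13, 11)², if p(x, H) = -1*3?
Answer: 9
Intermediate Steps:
p(x, H) = -3
p(13, 11)² = (-3)² = 9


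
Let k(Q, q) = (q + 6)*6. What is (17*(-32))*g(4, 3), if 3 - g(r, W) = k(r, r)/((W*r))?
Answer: 1088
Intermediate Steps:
k(Q, q) = 36 + 6*q (k(Q, q) = (6 + q)*6 = 36 + 6*q)
g(r, W) = 3 - (36 + 6*r)/(W*r)
(17*(-32))*g(4, 3) = (17*(-32))*(3 - 6/3 - 36/(3*4)) = -544*(3 - 6*⅓ - 36*⅓*¼) = -544*(3 - 2 - 3) = -544*(-2) = 1088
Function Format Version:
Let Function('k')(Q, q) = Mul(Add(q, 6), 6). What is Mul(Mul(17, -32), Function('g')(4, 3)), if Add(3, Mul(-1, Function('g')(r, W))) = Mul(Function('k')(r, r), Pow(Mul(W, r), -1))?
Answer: 1088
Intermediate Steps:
Function('k')(Q, q) = Add(36, Mul(6, q)) (Function('k')(Q, q) = Mul(Add(6, q), 6) = Add(36, Mul(6, q)))
Function('g')(r, W) = Add(3, Mul(-1, Pow(W, -1), Pow(r, -1), Add(36, Mul(6, r)))) (Function('g')(r, W) = Add(3, Mul(-1, Mul(Add(36, Mul(6, r)), Pow(Mul(W, r), -1)))) = Add(3, Mul(-1, Mul(Add(36, Mul(6, r)), Mul(Pow(W, -1), Pow(r, -1))))) = Add(3, Mul(-1, Mul(Pow(W, -1), Pow(r, -1), Add(36, Mul(6, r))))) = Add(3, Mul(-1, Pow(W, -1), Pow(r, -1), Add(36, Mul(6, r)))))
Mul(Mul(17, -32), Function('g')(4, 3)) = Mul(Mul(17, -32), Add(3, Mul(-6, Pow(3, -1)), Mul(-36, Pow(3, -1), Pow(4, -1)))) = Mul(-544, Add(3, Mul(-6, Rational(1, 3)), Mul(-36, Rational(1, 3), Rational(1, 4)))) = Mul(-544, Add(3, -2, -3)) = Mul(-544, -2) = 1088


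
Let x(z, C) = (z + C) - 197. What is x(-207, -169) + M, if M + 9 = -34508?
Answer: -35090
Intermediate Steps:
M = -34517 (M = -9 - 34508 = -34517)
x(z, C) = -197 + C + z (x(z, C) = (C + z) - 197 = -197 + C + z)
x(-207, -169) + M = (-197 - 169 - 207) - 34517 = -573 - 34517 = -35090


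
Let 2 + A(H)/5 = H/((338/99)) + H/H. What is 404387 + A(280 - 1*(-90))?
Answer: 68432133/169 ≈ 4.0492e+5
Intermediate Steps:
A(H) = -5 + 495*H/338 (A(H) = -10 + 5*(H/((338/99)) + H/H) = -10 + 5*(H/((338*(1/99))) + 1) = -10 + 5*(H/(338/99) + 1) = -10 + 5*(H*(99/338) + 1) = -10 + 5*(99*H/338 + 1) = -10 + 5*(1 + 99*H/338) = -10 + (5 + 495*H/338) = -5 + 495*H/338)
404387 + A(280 - 1*(-90)) = 404387 + (-5 + 495*(280 - 1*(-90))/338) = 404387 + (-5 + 495*(280 + 90)/338) = 404387 + (-5 + (495/338)*370) = 404387 + (-5 + 91575/169) = 404387 + 90730/169 = 68432133/169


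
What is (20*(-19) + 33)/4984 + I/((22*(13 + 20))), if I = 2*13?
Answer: -61169/1809192 ≈ -0.033810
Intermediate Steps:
I = 26
(20*(-19) + 33)/4984 + I/((22*(13 + 20))) = (20*(-19) + 33)/4984 + 26/((22*(13 + 20))) = (-380 + 33)*(1/4984) + 26/((22*33)) = -347*1/4984 + 26/726 = -347/4984 + 26*(1/726) = -347/4984 + 13/363 = -61169/1809192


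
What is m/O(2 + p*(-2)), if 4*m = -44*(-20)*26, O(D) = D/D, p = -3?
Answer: 5720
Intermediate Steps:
O(D) = 1
m = 5720 (m = (-44*(-20)*26)/4 = (880*26)/4 = (1/4)*22880 = 5720)
m/O(2 + p*(-2)) = 5720/1 = 5720*1 = 5720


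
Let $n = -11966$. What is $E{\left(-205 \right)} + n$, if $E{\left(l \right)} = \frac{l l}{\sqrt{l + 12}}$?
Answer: $-11966 - \frac{42025 i \sqrt{193}}{193} \approx -11966.0 - 3025.0 i$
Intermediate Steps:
$E{\left(l \right)} = \frac{l^{2}}{\sqrt{12 + l}}$
$E{\left(-205 \right)} + n = \frac{\left(-205\right)^{2}}{\sqrt{12 - 205}} - 11966 = \frac{42025}{i \sqrt{193}} - 11966 = 42025 \left(- \frac{i \sqrt{193}}{193}\right) - 11966 = - \frac{42025 i \sqrt{193}}{193} - 11966 = -11966 - \frac{42025 i \sqrt{193}}{193}$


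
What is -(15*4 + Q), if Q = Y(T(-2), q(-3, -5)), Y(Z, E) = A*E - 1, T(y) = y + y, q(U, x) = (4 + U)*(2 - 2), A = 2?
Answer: -59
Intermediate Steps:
q(U, x) = 0 (q(U, x) = (4 + U)*0 = 0)
T(y) = 2*y
Y(Z, E) = -1 + 2*E (Y(Z, E) = 2*E - 1 = -1 + 2*E)
Q = -1 (Q = -1 + 2*0 = -1 + 0 = -1)
-(15*4 + Q) = -(15*4 - 1) = -(60 - 1) = -1*59 = -59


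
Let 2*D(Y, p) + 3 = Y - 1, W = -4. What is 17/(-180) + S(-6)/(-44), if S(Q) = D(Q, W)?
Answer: 19/990 ≈ 0.019192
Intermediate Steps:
D(Y, p) = -2 + Y/2 (D(Y, p) = -3/2 + (Y - 1)/2 = -3/2 + (-1 + Y)/2 = -3/2 + (-½ + Y/2) = -2 + Y/2)
S(Q) = -2 + Q/2
17/(-180) + S(-6)/(-44) = 17/(-180) + (-2 + (½)*(-6))/(-44) = 17*(-1/180) + (-2 - 3)*(-1/44) = -17/180 - 5*(-1/44) = -17/180 + 5/44 = 19/990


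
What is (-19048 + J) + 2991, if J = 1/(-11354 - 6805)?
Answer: -291579064/18159 ≈ -16057.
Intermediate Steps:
J = -1/18159 (J = 1/(-18159) = -1/18159 ≈ -5.5069e-5)
(-19048 + J) + 2991 = (-19048 - 1/18159) + 2991 = -345892633/18159 + 2991 = -291579064/18159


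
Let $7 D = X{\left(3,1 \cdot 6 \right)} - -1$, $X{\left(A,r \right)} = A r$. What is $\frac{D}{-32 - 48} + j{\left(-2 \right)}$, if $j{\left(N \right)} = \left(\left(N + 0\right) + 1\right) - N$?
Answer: $\frac{541}{560} \approx 0.96607$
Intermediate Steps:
$j{\left(N \right)} = 1$ ($j{\left(N \right)} = \left(N + 1\right) - N = \left(1 + N\right) - N = 1$)
$D = \frac{19}{7}$ ($D = \frac{3 \cdot 1 \cdot 6 - -1}{7} = \frac{3 \cdot 6 + 1}{7} = \frac{18 + 1}{7} = \frac{1}{7} \cdot 19 = \frac{19}{7} \approx 2.7143$)
$\frac{D}{-32 - 48} + j{\left(-2 \right)} = \frac{19}{7 \left(-32 - 48\right)} + 1 = \frac{19}{7 \left(-80\right)} + 1 = \frac{19}{7} \left(- \frac{1}{80}\right) + 1 = - \frac{19}{560} + 1 = \frac{541}{560}$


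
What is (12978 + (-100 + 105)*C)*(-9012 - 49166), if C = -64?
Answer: -736417124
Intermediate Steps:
(12978 + (-100 + 105)*C)*(-9012 - 49166) = (12978 + (-100 + 105)*(-64))*(-9012 - 49166) = (12978 + 5*(-64))*(-58178) = (12978 - 320)*(-58178) = 12658*(-58178) = -736417124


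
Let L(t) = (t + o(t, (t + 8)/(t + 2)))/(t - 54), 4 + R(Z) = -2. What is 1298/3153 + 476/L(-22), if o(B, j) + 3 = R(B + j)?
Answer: 114103166/97743 ≈ 1167.4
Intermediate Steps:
R(Z) = -6 (R(Z) = -4 - 2 = -6)
o(B, j) = -9 (o(B, j) = -3 - 6 = -9)
L(t) = (-9 + t)/(-54 + t) (L(t) = (t - 9)/(t - 54) = (-9 + t)/(-54 + t))
1298/3153 + 476/L(-22) = 1298/3153 + 476/(((-9 - 22)/(-54 - 22))) = 1298*(1/3153) + 476/((-31/(-76))) = 1298/3153 + 476/((-1/76*(-31))) = 1298/3153 + 476/(31/76) = 1298/3153 + 476*(76/31) = 1298/3153 + 36176/31 = 114103166/97743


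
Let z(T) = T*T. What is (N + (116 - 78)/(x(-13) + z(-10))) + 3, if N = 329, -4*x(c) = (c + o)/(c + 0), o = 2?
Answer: 1724724/5189 ≈ 332.38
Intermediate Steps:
x(c) = -(2 + c)/(4*c) (x(c) = -(c + 2)/(4*(c + 0)) = -(2 + c)/(4*c))
z(T) = T²
(N + (116 - 78)/(x(-13) + z(-10))) + 3 = (329 + (116 - 78)/((¼)*(-2 - 1*(-13))/(-13) + (-10)²)) + 3 = (329 + 38/((¼)*(-1/13)*(-2 + 13) + 100)) + 3 = (329 + 38/((¼)*(-1/13)*11 + 100)) + 3 = (329 + 38/(-11/52 + 100)) + 3 = (329 + 38/(5189/52)) + 3 = (329 + 38*(52/5189)) + 3 = (329 + 1976/5189) + 3 = 1709157/5189 + 3 = 1724724/5189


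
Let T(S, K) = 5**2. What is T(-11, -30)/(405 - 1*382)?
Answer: 25/23 ≈ 1.0870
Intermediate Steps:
T(S, K) = 25
T(-11, -30)/(405 - 1*382) = 25/(405 - 1*382) = 25/(405 - 382) = 25/23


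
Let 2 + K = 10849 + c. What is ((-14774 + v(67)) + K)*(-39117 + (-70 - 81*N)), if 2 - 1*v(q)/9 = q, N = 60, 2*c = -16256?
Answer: 556754080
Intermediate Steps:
c = -8128 (c = (½)*(-16256) = -8128)
v(q) = 18 - 9*q
K = 2719 (K = -2 + (10849 - 8128) = -2 + 2721 = 2719)
((-14774 + v(67)) + K)*(-39117 + (-70 - 81*N)) = ((-14774 + (18 - 9*67)) + 2719)*(-39117 + (-70 - 81*60)) = ((-14774 + (18 - 603)) + 2719)*(-39117 + (-70 - 4860)) = ((-14774 - 585) + 2719)*(-39117 - 4930) = (-15359 + 2719)*(-44047) = -12640*(-44047) = 556754080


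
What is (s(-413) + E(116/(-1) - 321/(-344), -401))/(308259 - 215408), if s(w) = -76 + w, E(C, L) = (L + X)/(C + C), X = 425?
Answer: -19360215/3675321133 ≈ -0.0052676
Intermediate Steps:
E(C, L) = (425 + L)/(2*C) (E(C, L) = (L + 425)/(C + C) = (425 + L)/((2*C)) = (425 + L)*(1/(2*C)) = (425 + L)/(2*C))
(s(-413) + E(116/(-1) - 321/(-344), -401))/(308259 - 215408) = ((-76 - 413) + (425 - 401)/(2*(116/(-1) - 321/(-344))))/(308259 - 215408) = (-489 + (½)*24/(116*(-1) - 321*(-1/344)))/92851 = (-489 + (½)*24/(-116 + 321/344))*(1/92851) = (-489 + (½)*24/(-39583/344))*(1/92851) = (-489 + (½)*(-344/39583)*24)*(1/92851) = (-489 - 4128/39583)*(1/92851) = -19360215/39583*1/92851 = -19360215/3675321133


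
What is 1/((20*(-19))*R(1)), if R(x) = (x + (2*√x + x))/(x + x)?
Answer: -1/760 ≈ -0.0013158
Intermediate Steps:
R(x) = (2*x + 2*√x)/(2*x) (R(x) = (x + (x + 2*√x))/((2*x)) = (2*x + 2*√x)*(1/(2*x)) = (2*x + 2*√x)/(2*x))
1/((20*(-19))*R(1)) = 1/((20*(-19))*(1 + 1^(-½))) = 1/(-380*(1 + 1)) = 1/(-380*2) = 1/(-760) = -1/760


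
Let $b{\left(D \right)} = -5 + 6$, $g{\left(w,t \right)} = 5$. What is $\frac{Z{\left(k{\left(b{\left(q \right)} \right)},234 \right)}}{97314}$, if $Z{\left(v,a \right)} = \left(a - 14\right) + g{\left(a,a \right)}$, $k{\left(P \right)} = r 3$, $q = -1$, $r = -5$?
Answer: $\frac{75}{32438} \approx 0.0023121$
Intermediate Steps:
$b{\left(D \right)} = 1$
$k{\left(P \right)} = -15$ ($k{\left(P \right)} = \left(-5\right) 3 = -15$)
$Z{\left(v,a \right)} = -9 + a$ ($Z{\left(v,a \right)} = \left(a - 14\right) + 5 = \left(-14 + a\right) + 5 = -9 + a$)
$\frac{Z{\left(k{\left(b{\left(q \right)} \right)},234 \right)}}{97314} = \frac{-9 + 234}{97314} = 225 \cdot \frac{1}{97314} = \frac{75}{32438}$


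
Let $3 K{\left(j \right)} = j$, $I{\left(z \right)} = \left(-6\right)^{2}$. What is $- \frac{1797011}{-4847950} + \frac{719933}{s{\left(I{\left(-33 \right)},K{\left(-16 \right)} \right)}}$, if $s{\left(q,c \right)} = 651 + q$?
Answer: $\frac{3491433733907}{3330541650} \approx 1048.3$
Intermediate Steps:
$I{\left(z \right)} = 36$
$K{\left(j \right)} = \frac{j}{3}$
$- \frac{1797011}{-4847950} + \frac{719933}{s{\left(I{\left(-33 \right)},K{\left(-16 \right)} \right)}} = - \frac{1797011}{-4847950} + \frac{719933}{651 + 36} = \left(-1797011\right) \left(- \frac{1}{4847950}\right) + \frac{719933}{687} = \frac{1797011}{4847950} + 719933 \cdot \frac{1}{687} = \frac{1797011}{4847950} + \frac{719933}{687} = \frac{3491433733907}{3330541650}$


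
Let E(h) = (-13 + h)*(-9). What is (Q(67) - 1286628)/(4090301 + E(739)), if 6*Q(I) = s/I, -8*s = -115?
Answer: -4137795533/13133394672 ≈ -0.31506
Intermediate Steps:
s = 115/8 (s = -⅛*(-115) = 115/8 ≈ 14.375)
E(h) = 117 - 9*h
Q(I) = 115/(48*I) (Q(I) = (115/(8*I))/6 = 115/(48*I))
(Q(67) - 1286628)/(4090301 + E(739)) = ((115/48)/67 - 1286628)/(4090301 + (117 - 9*739)) = ((115/48)*(1/67) - 1286628)/(4090301 + (117 - 6651)) = (115/3216 - 1286628)/(4090301 - 6534) = -4137795533/3216/4083767 = -4137795533/3216*1/4083767 = -4137795533/13133394672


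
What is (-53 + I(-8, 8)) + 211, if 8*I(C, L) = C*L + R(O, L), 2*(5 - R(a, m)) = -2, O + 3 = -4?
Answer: 603/4 ≈ 150.75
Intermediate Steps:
O = -7 (O = -3 - 4 = -7)
R(a, m) = 6 (R(a, m) = 5 - 1/2*(-2) = 5 + 1 = 6)
I(C, L) = 3/4 + C*L/8 (I(C, L) = (C*L + 6)/8 = (6 + C*L)/8 = 3/4 + C*L/8)
(-53 + I(-8, 8)) + 211 = (-53 + (3/4 + (1/8)*(-8)*8)) + 211 = (-53 + (3/4 - 8)) + 211 = (-53 - 29/4) + 211 = -241/4 + 211 = 603/4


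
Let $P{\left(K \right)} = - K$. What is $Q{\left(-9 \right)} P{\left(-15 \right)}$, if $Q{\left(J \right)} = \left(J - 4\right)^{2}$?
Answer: $2535$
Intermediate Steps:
$Q{\left(J \right)} = \left(-4 + J\right)^{2}$
$Q{\left(-9 \right)} P{\left(-15 \right)} = \left(-4 - 9\right)^{2} \left(\left(-1\right) \left(-15\right)\right) = \left(-13\right)^{2} \cdot 15 = 169 \cdot 15 = 2535$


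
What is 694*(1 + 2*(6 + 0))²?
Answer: 117286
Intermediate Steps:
694*(1 + 2*(6 + 0))² = 694*(1 + 2*6)² = 694*(1 + 12)² = 694*13² = 694*169 = 117286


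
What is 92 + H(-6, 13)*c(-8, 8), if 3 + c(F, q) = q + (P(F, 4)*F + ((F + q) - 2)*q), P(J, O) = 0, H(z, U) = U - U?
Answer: 92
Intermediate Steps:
H(z, U) = 0
c(F, q) = -3 + q + q*(-2 + F + q) (c(F, q) = -3 + (q + (0*F + ((F + q) - 2)*q)) = -3 + (q + (0 + (-2 + F + q)*q)) = -3 + (q + (0 + q*(-2 + F + q))) = -3 + (q + q*(-2 + F + q)) = -3 + q + q*(-2 + F + q))
92 + H(-6, 13)*c(-8, 8) = 92 + 0*(-3 + 8**2 - 1*8 - 8*8) = 92 + 0*(-3 + 64 - 8 - 64) = 92 + 0*(-11) = 92 + 0 = 92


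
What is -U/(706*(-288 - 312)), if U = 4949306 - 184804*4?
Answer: 421009/42360 ≈ 9.9388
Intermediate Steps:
U = 4210090 (U = 4949306 - 739216 = 4210090)
-U/(706*(-288 - 312)) = -4210090/(706*(-288 - 312)) = -4210090/(706*(-600)) = -4210090/(-423600) = -4210090*(-1)/423600 = -1*(-421009/42360) = 421009/42360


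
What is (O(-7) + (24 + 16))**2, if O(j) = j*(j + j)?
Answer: 19044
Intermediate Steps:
O(j) = 2*j**2 (O(j) = j*(2*j) = 2*j**2)
(O(-7) + (24 + 16))**2 = (2*(-7)**2 + (24 + 16))**2 = (2*49 + 40)**2 = (98 + 40)**2 = 138**2 = 19044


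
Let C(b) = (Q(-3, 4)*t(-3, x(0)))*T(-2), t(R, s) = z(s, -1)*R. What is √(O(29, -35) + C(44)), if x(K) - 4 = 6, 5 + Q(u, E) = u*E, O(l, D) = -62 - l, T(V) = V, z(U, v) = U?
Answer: I*√1111 ≈ 33.332*I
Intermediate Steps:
Q(u, E) = -5 + E*u (Q(u, E) = -5 + u*E = -5 + E*u)
x(K) = 10 (x(K) = 4 + 6 = 10)
t(R, s) = R*s (t(R, s) = s*R = R*s)
C(b) = -1020 (C(b) = ((-5 + 4*(-3))*(-3*10))*(-2) = ((-5 - 12)*(-30))*(-2) = -17*(-30)*(-2) = 510*(-2) = -1020)
√(O(29, -35) + C(44)) = √((-62 - 1*29) - 1020) = √((-62 - 29) - 1020) = √(-91 - 1020) = √(-1111) = I*√1111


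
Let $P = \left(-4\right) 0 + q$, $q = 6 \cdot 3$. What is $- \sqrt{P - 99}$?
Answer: $- 9 i \approx - 9.0 i$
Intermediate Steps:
$q = 18$
$P = 18$ ($P = \left(-4\right) 0 + 18 = 0 + 18 = 18$)
$- \sqrt{P - 99} = - \sqrt{18 - 99} = - \sqrt{-81} = - 9 i$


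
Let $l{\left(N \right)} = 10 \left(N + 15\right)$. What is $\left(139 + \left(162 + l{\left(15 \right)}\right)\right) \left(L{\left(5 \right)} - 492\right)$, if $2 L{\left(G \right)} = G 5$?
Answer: $- \frac{576359}{2} \approx -2.8818 \cdot 10^{5}$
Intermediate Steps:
$L{\left(G \right)} = \frac{5 G}{2}$ ($L{\left(G \right)} = \frac{G 5}{2} = \frac{5 G}{2}$)
$l{\left(N \right)} = 150 + 10 N$ ($l{\left(N \right)} = 10 \left(15 + N\right) = 150 + 10 N$)
$\left(139 + \left(162 + l{\left(15 \right)}\right)\right) \left(L{\left(5 \right)} - 492\right) = \left(139 + \left(162 + \left(150 + 10 \cdot 15\right)\right)\right) \left(\frac{5}{2} \cdot 5 - 492\right) = \left(139 + \left(162 + \left(150 + 150\right)\right)\right) \left(\frac{25}{2} - 492\right) = \left(139 + \left(162 + 300\right)\right) \left(- \frac{959}{2}\right) = \left(139 + 462\right) \left(- \frac{959}{2}\right) = 601 \left(- \frac{959}{2}\right) = - \frac{576359}{2}$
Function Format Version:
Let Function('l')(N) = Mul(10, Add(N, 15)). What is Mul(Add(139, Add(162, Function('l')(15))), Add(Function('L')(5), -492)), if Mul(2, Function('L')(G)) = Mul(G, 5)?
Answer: Rational(-576359, 2) ≈ -2.8818e+5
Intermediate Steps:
Function('L')(G) = Mul(Rational(5, 2), G) (Function('L')(G) = Mul(Rational(1, 2), Mul(G, 5)) = Mul(Rational(1, 2), Mul(5, G)) = Mul(Rational(5, 2), G))
Function('l')(N) = Add(150, Mul(10, N)) (Function('l')(N) = Mul(10, Add(15, N)) = Add(150, Mul(10, N)))
Mul(Add(139, Add(162, Function('l')(15))), Add(Function('L')(5), -492)) = Mul(Add(139, Add(162, Add(150, Mul(10, 15)))), Add(Mul(Rational(5, 2), 5), -492)) = Mul(Add(139, Add(162, Add(150, 150))), Add(Rational(25, 2), -492)) = Mul(Add(139, Add(162, 300)), Rational(-959, 2)) = Mul(Add(139, 462), Rational(-959, 2)) = Mul(601, Rational(-959, 2)) = Rational(-576359, 2)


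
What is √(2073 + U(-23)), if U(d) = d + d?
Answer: √2027 ≈ 45.022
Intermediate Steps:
U(d) = 2*d
√(2073 + U(-23)) = √(2073 + 2*(-23)) = √(2073 - 46) = √2027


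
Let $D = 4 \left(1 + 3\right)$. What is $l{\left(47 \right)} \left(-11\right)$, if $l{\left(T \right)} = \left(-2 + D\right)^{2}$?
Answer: $-2156$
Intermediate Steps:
$D = 16$ ($D = 4 \cdot 4 = 16$)
$l{\left(T \right)} = 196$ ($l{\left(T \right)} = \left(-2 + 16\right)^{2} = 14^{2} = 196$)
$l{\left(47 \right)} \left(-11\right) = 196 \left(-11\right) = -2156$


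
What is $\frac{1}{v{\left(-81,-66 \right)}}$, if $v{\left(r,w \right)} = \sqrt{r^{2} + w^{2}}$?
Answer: $\frac{\sqrt{1213}}{3639} \approx 0.0095708$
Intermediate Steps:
$\frac{1}{v{\left(-81,-66 \right)}} = \frac{1}{\sqrt{\left(-81\right)^{2} + \left(-66\right)^{2}}} = \frac{1}{\sqrt{6561 + 4356}} = \frac{1}{\sqrt{10917}} = \frac{1}{3 \sqrt{1213}} = \frac{\sqrt{1213}}{3639}$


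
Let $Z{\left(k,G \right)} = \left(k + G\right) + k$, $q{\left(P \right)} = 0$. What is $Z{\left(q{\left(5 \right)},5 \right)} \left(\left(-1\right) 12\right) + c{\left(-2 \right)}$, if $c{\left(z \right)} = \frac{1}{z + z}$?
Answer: $- \frac{241}{4} \approx -60.25$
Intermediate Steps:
$Z{\left(k,G \right)} = G + 2 k$ ($Z{\left(k,G \right)} = \left(G + k\right) + k = G + 2 k$)
$c{\left(z \right)} = \frac{1}{2 z}$
$Z{\left(q{\left(5 \right)},5 \right)} \left(\left(-1\right) 12\right) + c{\left(-2 \right)} = \left(5 + 2 \cdot 0\right) \left(\left(-1\right) 12\right) + \frac{1}{2 \left(-2\right)} = \left(5 + 0\right) \left(-12\right) + \frac{1}{2} \left(- \frac{1}{2}\right) = 5 \left(-12\right) - \frac{1}{4} = -60 - \frac{1}{4} = - \frac{241}{4}$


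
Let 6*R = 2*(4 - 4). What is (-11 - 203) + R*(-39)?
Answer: -214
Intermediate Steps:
R = 0 (R = (2*(4 - 4))/6 = (2*0)/6 = (1/6)*0 = 0)
(-11 - 203) + R*(-39) = (-11 - 203) + 0*(-39) = -214 + 0 = -214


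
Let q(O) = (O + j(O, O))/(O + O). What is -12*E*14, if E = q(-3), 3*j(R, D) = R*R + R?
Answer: -28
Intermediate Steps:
j(R, D) = R/3 + R**2/3 (j(R, D) = (R*R + R)/3 = (R**2 + R)/3 = (R + R**2)/3 = R/3 + R**2/3)
q(O) = (O + O*(1 + O)/3)/(2*O) (q(O) = (O + O*(1 + O)/3)/(O + O) = (O + O*(1 + O)/3)/((2*O)) = (O + O*(1 + O)/3)*(1/(2*O)) = (O + O*(1 + O)/3)/(2*O))
E = 1/6 (E = 2/3 + (1/6)*(-3) = 2/3 - 1/2 = 1/6 ≈ 0.16667)
-12*E*14 = -12*1/6*14 = -2*14 = -28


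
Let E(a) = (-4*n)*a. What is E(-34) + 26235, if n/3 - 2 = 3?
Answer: 28275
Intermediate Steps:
n = 15 (n = 6 + 3*3 = 6 + 9 = 15)
E(a) = -60*a (E(a) = (-4*15)*a = -60*a)
E(-34) + 26235 = -60*(-34) + 26235 = 2040 + 26235 = 28275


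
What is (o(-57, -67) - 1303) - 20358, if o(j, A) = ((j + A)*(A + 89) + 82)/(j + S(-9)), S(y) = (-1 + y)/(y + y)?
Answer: -5489987/254 ≈ -21614.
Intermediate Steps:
S(y) = (-1 + y)/(2*y) (S(y) = (-1 + y)/((2*y)) = (-1 + y)*(1/(2*y)) = (-1 + y)/(2*y))
o(j, A) = (82 + (89 + A)*(A + j))/(5/9 + j) (o(j, A) = ((j + A)*(A + 89) + 82)/(j + (1/2)*(-1 - 9)/(-9)) = ((A + j)*(89 + A) + 82)/(j + (1/2)*(-1/9)*(-10)) = ((89 + A)*(A + j) + 82)/(j + 5/9) = (82 + (89 + A)*(A + j))/(5/9 + j))
(o(-57, -67) - 1303) - 20358 = (9*(82 + (-67)**2 + 89*(-67) + 89*(-57) - 67*(-57))/(5 + 9*(-57)) - 1303) - 20358 = (9*(82 + 4489 - 5963 - 5073 + 3819)/(5 - 513) - 1303) - 20358 = (9*(-2646)/(-508) - 1303) - 20358 = (9*(-1/508)*(-2646) - 1303) - 20358 = (11907/254 - 1303) - 20358 = -319055/254 - 20358 = -5489987/254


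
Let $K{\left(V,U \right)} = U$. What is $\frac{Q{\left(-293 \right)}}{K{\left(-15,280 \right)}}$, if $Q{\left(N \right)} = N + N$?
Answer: $- \frac{293}{140} \approx -2.0929$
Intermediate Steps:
$Q{\left(N \right)} = 2 N$
$\frac{Q{\left(-293 \right)}}{K{\left(-15,280 \right)}} = \frac{2 \left(-293\right)}{280} = \left(-586\right) \frac{1}{280} = - \frac{293}{140}$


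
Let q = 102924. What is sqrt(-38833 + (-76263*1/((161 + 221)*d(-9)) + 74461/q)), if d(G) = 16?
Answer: I*sqrt(6671905794072522498)/13105656 ≈ 197.09*I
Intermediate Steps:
sqrt(-38833 + (-76263*1/((161 + 221)*d(-9)) + 74461/q)) = sqrt(-38833 + (-76263*1/(16*(161 + 221)) + 74461/102924)) = sqrt(-38833 + (-76263/(382*16) + 74461*(1/102924))) = sqrt(-38833 + (-76263/6112 + 74461/102924)) = sqrt(-38833 - 1848546845/157267872) = sqrt(-6109031820221/157267872) = I*sqrt(6671905794072522498)/13105656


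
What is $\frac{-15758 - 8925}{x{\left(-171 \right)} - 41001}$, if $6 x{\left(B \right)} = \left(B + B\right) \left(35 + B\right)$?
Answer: $\frac{24683}{33249} \approx 0.74237$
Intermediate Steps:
$x{\left(B \right)} = \frac{B \left(35 + B\right)}{3}$ ($x{\left(B \right)} = \frac{\left(B + B\right) \left(35 + B\right)}{6} = \frac{2 B \left(35 + B\right)}{6} = \frac{B \left(35 + B\right)}{3}$)
$\frac{-15758 - 8925}{x{\left(-171 \right)} - 41001} = \frac{-15758 - 8925}{\frac{1}{3} \left(-171\right) \left(35 - 171\right) - 41001} = - \frac{24683}{\frac{1}{3} \left(-171\right) \left(-136\right) - 41001} = - \frac{24683}{7752 - 41001} = - \frac{24683}{-33249} = \left(-24683\right) \left(- \frac{1}{33249}\right) = \frac{24683}{33249}$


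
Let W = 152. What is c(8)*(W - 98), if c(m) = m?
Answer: 432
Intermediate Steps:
c(8)*(W - 98) = 8*(152 - 98) = 8*54 = 432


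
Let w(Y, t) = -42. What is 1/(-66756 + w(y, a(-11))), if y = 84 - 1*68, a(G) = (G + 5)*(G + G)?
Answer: -1/66798 ≈ -1.4971e-5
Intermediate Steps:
a(G) = 2*G*(5 + G) (a(G) = (5 + G)*(2*G) = 2*G*(5 + G))
y = 16 (y = 84 - 68 = 16)
1/(-66756 + w(y, a(-11))) = 1/(-66756 - 42) = 1/(-66798) = -1/66798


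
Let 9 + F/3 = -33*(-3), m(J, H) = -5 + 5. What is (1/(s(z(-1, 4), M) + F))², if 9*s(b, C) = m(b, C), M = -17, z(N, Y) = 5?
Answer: 1/72900 ≈ 1.3717e-5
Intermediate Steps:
m(J, H) = 0
s(b, C) = 0 (s(b, C) = (⅑)*0 = 0)
F = 270 (F = -27 + 3*(-33*(-3)) = -27 + 3*99 = -27 + 297 = 270)
(1/(s(z(-1, 4), M) + F))² = (1/(0 + 270))² = (1/270)² = 1/72900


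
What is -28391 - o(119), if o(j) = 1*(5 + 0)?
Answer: -28396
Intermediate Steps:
o(j) = 5 (o(j) = 1*5 = 5)
-28391 - o(119) = -28391 - 1*5 = -28391 - 5 = -28396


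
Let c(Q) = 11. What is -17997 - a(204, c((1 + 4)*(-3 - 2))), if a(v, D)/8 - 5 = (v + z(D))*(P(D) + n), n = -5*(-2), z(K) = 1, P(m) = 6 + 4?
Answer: -50837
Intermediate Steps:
P(m) = 10
n = 10
a(v, D) = 200 + 160*v (a(v, D) = 40 + 8*((v + 1)*(10 + 10)) = 40 + 8*((1 + v)*20) = 40 + 8*(20 + 20*v) = 40 + (160 + 160*v) = 200 + 160*v)
-17997 - a(204, c((1 + 4)*(-3 - 2))) = -17997 - (200 + 160*204) = -17997 - (200 + 32640) = -17997 - 1*32840 = -17997 - 32840 = -50837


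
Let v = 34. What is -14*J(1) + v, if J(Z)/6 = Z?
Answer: -50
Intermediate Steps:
J(Z) = 6*Z
-14*J(1) + v = -84 + 34 = -50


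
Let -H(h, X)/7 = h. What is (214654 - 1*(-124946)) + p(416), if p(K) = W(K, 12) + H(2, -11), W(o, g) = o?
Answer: 340002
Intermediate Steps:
H(h, X) = -7*h
p(K) = -14 + K (p(K) = K - 7*2 = K - 14 = -14 + K)
(214654 - 1*(-124946)) + p(416) = (214654 - 1*(-124946)) + (-14 + 416) = (214654 + 124946) + 402 = 339600 + 402 = 340002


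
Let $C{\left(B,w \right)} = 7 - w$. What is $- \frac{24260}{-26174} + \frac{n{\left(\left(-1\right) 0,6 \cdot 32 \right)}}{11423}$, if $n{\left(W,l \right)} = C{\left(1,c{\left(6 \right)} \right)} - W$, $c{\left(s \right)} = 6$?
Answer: $\frac{138574077}{149492801} \approx 0.92696$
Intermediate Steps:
$n{\left(W,l \right)} = 1 - W$ ($n{\left(W,l \right)} = \left(7 - 6\right) - W = 1 - W$)
$- \frac{24260}{-26174} + \frac{n{\left(\left(-1\right) 0,6 \cdot 32 \right)}}{11423} = - \frac{24260}{-26174} + \frac{1 - \left(-1\right) 0}{11423} = \left(-24260\right) \left(- \frac{1}{26174}\right) + \left(1 - 0\right) \frac{1}{11423} = \frac{12130}{13087} + \left(1 + 0\right) \frac{1}{11423} = \frac{12130}{13087} + 1 \cdot \frac{1}{11423} = \frac{12130}{13087} + \frac{1}{11423} = \frac{138574077}{149492801}$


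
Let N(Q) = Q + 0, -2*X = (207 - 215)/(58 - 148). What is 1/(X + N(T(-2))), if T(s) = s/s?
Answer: 45/43 ≈ 1.0465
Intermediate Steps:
T(s) = 1
X = -2/45 (X = -(207 - 215)/(2*(58 - 148)) = -(-4)/(-90) = -(-4)*(-1)/90 = -½*4/45 = -2/45 ≈ -0.044444)
N(Q) = Q
1/(X + N(T(-2))) = 1/(-2/45 + 1) = 1/(43/45) = 45/43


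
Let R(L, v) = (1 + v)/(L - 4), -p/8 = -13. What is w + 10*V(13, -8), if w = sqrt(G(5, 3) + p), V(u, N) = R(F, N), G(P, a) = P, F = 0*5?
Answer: 35/2 + sqrt(109) ≈ 27.940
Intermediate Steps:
F = 0
p = 104 (p = -8*(-13) = 104)
R(L, v) = (1 + v)/(-4 + L)
V(u, N) = -1/4 - N/4 (V(u, N) = (1 + N)/(-4 + 0) = (1 + N)/(-4) = -(1 + N)/4 = -1/4 - N/4)
w = sqrt(109) (w = sqrt(5 + 104) = sqrt(109) ≈ 10.440)
w + 10*V(13, -8) = sqrt(109) + 10*(-1/4 - 1/4*(-8)) = sqrt(109) + 10*(-1/4 + 2) = sqrt(109) + 10*(7/4) = sqrt(109) + 35/2 = 35/2 + sqrt(109)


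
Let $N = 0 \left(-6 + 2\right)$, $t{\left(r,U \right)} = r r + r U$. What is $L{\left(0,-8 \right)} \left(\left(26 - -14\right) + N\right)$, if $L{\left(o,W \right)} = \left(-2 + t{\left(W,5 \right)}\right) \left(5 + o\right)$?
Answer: $4400$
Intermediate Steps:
$t{\left(r,U \right)} = r^{2} + U r$
$L{\left(o,W \right)} = \left(-2 + W \left(5 + W\right)\right) \left(5 + o\right)$
$N = 0$ ($N = 0 \left(-4\right) = 0$)
$L{\left(0,-8 \right)} \left(\left(26 - -14\right) + N\right) = \left(-10 - 0 + 5 \left(-8\right) \left(5 - 8\right) - 0 \left(5 - 8\right)\right) \left(\left(26 - -14\right) + 0\right) = \left(-10 + 0 + 5 \left(-8\right) \left(-3\right) - 0 \left(-3\right)\right) \left(\left(26 + 14\right) + 0\right) = \left(-10 + 0 + 120 + 0\right) \left(40 + 0\right) = 110 \cdot 40 = 4400$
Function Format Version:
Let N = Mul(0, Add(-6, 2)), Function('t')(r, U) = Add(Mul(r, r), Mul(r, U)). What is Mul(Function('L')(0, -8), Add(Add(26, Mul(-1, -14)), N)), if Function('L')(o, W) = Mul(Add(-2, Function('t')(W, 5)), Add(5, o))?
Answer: 4400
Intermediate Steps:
Function('t')(r, U) = Add(Pow(r, 2), Mul(U, r))
Function('L')(o, W) = Mul(Add(-2, Mul(W, Add(5, W))), Add(5, o))
N = 0 (N = Mul(0, -4) = 0)
Mul(Function('L')(0, -8), Add(Add(26, Mul(-1, -14)), N)) = Mul(Add(-10, Mul(-2, 0), Mul(5, -8, Add(5, -8)), Mul(-8, 0, Add(5, -8))), Add(Add(26, Mul(-1, -14)), 0)) = Mul(Add(-10, 0, Mul(5, -8, -3), Mul(-8, 0, -3)), Add(Add(26, 14), 0)) = Mul(Add(-10, 0, 120, 0), Add(40, 0)) = Mul(110, 40) = 4400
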